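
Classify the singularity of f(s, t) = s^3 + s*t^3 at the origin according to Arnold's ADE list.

The Hessian of f at 0 has rank 0. Corank 2; j^3 = s^3 is a perfect cube, so E-series; the 4-jet and mu = 7 give E_7.

E7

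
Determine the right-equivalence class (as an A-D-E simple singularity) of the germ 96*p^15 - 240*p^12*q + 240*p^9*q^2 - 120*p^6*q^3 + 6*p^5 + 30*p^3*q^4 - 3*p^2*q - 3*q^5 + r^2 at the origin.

D_{6}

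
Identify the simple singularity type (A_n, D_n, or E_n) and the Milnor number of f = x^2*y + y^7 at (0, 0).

Type D_{8}, Milnor number mu = 8.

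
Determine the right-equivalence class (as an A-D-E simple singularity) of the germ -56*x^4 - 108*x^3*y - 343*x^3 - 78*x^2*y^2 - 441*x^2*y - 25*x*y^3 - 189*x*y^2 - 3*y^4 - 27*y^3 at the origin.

The Hessian of f at 0 is [[0, 0], [0, 0]] with rank 0, so corank 2. A Groebner basis of the Jacobian ideal J(f) in C{x,y} is {17294403*x^2/4 + 7411887*x*y/2 + y^4 + 343*y^3/4 + 3176523*y^2/4, x^3 + 5733*x^2/4 + 2457*x*y/2 + 3*y^3/28 + 1053*y^2/4, x^2*y - 8575*x^2/4 - 3675*x*y/2 - 19*y^3/84 - 1575*y^2/4, 2401*x^2 + x*y^2 + 2058*x*y + 10*y^3/21 + 441*y^2}; counting standard monomials gives mu = 7. Corank 2; j^3 = -(7*x + 3*y)^3 is a perfect cube, so E-series; the 4-jet and mu = 7 give E_7.

E_{7}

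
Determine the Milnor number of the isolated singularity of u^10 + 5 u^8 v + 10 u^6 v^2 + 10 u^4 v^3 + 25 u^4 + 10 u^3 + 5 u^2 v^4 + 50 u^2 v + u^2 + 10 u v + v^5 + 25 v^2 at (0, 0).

4

The Hessian of f at 0 has rank 1. Corank 1: A-series; mu = 4 gives A_4.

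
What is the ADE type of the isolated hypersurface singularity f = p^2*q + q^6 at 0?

D_7

The Hessian of f at 0 has rank 0. Corank 2; j^3 = p^2*q has shape L^2 M (L != M), so D-series; mu = 7 gives D_7.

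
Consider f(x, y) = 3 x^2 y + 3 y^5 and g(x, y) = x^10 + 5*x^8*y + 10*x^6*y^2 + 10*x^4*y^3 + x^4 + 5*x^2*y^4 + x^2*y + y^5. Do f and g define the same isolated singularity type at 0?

Yes.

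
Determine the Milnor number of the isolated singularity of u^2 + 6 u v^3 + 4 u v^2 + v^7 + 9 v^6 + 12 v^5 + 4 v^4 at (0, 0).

The Hessian of f at 0 is [[2, 0], [0, 0]] with rank 1, so corank 1. A Groebner basis of the Jacobian ideal J(f) in C{u,v} is {u^3, u^2*v - u^2/3 - 4*u*v/9 + 8*u/27 + 16*v^2/27, u^2/4 + u*v^2 - u*v/3 + 2*u/9 + 4*v^2/9, u/3 + v^3 + 2*v^2/3}; counting standard monomials gives mu = 6. Corank 1: A-series; mu = 6 gives A_6.

6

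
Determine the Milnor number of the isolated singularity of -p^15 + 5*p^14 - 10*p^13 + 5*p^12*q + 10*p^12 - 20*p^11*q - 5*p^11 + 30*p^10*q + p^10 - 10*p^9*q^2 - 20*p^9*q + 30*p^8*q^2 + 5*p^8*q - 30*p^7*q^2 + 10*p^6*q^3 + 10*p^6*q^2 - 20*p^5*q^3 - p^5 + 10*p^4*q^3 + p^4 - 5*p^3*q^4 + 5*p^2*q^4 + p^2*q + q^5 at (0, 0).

6

The Hessian of f at 0 is [[0, 0], [0, 0]] with rank 0, so corank 2. A Groebner basis of the Jacobian ideal J(f) in C{p,q} is {p^2/5 + q^4, p^3, p*q}; counting standard monomials gives mu = 6. Corank 2; j^3 = p^2*q has shape L^2 M (L != M), so D-series; mu = 6 gives D_6.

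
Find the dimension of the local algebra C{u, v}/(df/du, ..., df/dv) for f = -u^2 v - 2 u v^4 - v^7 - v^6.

The Hessian of f at 0 has rank 0. Corank 2; j^3 = -u^2*v has shape L^2 M (L != M), so D-series; mu = 7 gives D_7.

7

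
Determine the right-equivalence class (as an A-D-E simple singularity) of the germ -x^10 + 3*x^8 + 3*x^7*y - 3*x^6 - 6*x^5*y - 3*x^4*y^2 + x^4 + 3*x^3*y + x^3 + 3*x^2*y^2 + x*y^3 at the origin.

The Hessian of f at 0 has rank 0. Corank 2; j^3 = x^3 is a perfect cube, so E-series; the 4-jet and mu = 7 give E_7.

E_7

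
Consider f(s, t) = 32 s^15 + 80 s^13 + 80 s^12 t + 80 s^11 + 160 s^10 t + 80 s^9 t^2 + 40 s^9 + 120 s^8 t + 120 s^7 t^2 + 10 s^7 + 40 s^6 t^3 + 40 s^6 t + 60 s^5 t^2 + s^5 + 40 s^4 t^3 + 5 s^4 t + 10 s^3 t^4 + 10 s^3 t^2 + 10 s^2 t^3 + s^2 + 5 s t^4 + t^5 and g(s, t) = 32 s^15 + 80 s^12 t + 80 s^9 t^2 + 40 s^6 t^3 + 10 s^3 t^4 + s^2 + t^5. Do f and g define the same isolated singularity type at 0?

Yes.

The Hessian of f at 0 has rank 1. Corank 1: A-series; mu = 4 gives A_4. The Hessian of g at 0 has rank 1. Corank 1: A-series; mu = 4 gives A_4. Both have type A_4, hence right-equivalent.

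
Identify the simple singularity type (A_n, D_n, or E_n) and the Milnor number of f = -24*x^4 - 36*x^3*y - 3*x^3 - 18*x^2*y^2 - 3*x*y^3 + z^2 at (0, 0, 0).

Type E_7, Milnor number mu = 7.

The Hessian of f at 0 is [[0, 0, 0], [0, 0, 0], [0, 0, 2]] with rank 1, so corank 2. A Groebner basis of the Jacobian ideal J(f) in C{x,y,z} is {3*x^2/4 + y^4 + y^3/4, x^3, x^2*y - x^2/4 - y^3/12, x^2 + x*y^2 + y^3/3, z}; counting standard monomials gives mu = 7. Corank 2; j^3 = -3*x^3 is a perfect cube, so E-series; the 4-jet and mu = 7 give E_7.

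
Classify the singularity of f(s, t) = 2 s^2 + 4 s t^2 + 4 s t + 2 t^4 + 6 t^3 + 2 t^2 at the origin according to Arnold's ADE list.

A_{2}

The Hessian of f at 0 has rank 1. Corank 1: A-series; mu = 2 gives A_2.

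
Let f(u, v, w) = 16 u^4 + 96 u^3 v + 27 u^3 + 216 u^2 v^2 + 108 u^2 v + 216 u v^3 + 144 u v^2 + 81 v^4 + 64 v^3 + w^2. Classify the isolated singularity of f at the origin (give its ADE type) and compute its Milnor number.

The Hessian of f at 0 is [[0, 0, 0], [0, 0, 0], [0, 0, 2]] with rank 1, so corank 2. A Groebner basis of the Jacobian ideal J(f) in C{u,v,w} is {v^4, u*v^2 + 25*v^3/18, u^2 + 8*u*v/3 + 16*v^2/9, w}; counting standard monomials gives mu = 6. Corank 2; j^3 = (3*u + 4*v)^3 is a perfect cube, so E-series; the 4-jet and mu = 6 give E_6.

Type E_{6}, Milnor number mu = 6.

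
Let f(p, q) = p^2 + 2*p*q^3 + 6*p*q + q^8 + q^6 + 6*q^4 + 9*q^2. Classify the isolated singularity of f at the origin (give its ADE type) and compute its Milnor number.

Type A_7, Milnor number mu = 7.

The Hessian of f at 0 is [[2, 6], [6, 18]] with rank 1, so corank 1. A Groebner basis of the Jacobian ideal J(f) in C{p,q} is {p^3 - 27*p*q^2 + 54*p + 162*q, p^2*q + 6*p*q^2 - 9*p - 27*q, p + q^3 + 3*q}; counting standard monomials gives mu = 7. Corank 1: A-series; mu = 7 gives A_7.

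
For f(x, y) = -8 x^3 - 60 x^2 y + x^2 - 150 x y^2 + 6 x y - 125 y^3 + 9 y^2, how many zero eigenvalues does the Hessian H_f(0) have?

1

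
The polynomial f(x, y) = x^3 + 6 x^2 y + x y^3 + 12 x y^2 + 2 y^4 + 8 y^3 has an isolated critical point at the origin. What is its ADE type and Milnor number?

Type E_{7}, Milnor number mu = 7.

The Hessian of f at 0 has rank 0. Corank 2; j^3 = (x + 2*y)^3 is a perfect cube, so E-series; the 4-jet and mu = 7 give E_7.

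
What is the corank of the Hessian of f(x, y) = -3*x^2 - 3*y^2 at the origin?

Hessian at 0 has rank 2.

0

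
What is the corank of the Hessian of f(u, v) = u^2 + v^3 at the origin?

Hessian at 0 has rank 1.

1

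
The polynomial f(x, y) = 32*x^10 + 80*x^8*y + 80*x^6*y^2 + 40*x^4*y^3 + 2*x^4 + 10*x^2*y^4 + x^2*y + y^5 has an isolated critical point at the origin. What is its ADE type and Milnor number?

The Hessian of f at 0 has rank 0. Corank 2; j^3 = x^2*y has shape L^2 M (L != M), so D-series; mu = 6 gives D_6.

Type D6, Milnor number mu = 6.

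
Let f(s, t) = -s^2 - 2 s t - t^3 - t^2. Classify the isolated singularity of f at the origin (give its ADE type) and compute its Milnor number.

The Hessian of f at 0 is [[-2, -2], [-2, -2]] with rank 1, so corank 1. A Groebner basis of the Jacobian ideal J(f) in C{s,t} is {t^2, s + t}; counting standard monomials gives mu = 2. Corank 1: A-series; mu = 2 gives A_2.

Type A_2, Milnor number mu = 2.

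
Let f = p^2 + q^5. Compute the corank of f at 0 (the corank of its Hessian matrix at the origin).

1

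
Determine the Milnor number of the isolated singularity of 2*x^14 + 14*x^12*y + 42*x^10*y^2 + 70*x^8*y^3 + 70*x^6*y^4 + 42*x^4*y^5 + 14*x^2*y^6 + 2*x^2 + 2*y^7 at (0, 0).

6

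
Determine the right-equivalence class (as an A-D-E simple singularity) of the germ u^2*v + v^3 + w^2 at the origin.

D_{4}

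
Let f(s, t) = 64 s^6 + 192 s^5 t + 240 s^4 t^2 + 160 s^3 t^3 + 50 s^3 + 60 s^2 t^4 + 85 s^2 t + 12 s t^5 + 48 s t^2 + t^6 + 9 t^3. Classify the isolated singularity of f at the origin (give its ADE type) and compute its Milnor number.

Type D_7, Milnor number mu = 7.

The Hessian of f at 0 has rank 0. Corank 2; j^3 = (2*s + t)*(5*s + 3*t)^2 has shape L^2 M (L != M), so D-series; mu = 7 gives D_7.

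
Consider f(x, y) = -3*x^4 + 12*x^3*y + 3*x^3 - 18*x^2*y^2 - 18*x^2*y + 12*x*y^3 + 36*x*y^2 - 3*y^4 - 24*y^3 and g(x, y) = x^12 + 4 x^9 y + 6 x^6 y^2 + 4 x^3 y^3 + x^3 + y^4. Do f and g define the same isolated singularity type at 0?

The Hessian of f at 0 is [[0, 0], [0, 0]] with rank 0, so corank 2. A Groebner basis of the Jacobian ideal J(f) in C{x,y} is {y^4, x*y^2 - 5*y^3/3, x^2 - 4*x*y + 4*y^2}; counting standard monomials gives mu = 6. Corank 2; j^3 = 3*(x - 2*y)^3 is a perfect cube, so E-series; the 4-jet and mu = 6 give E_6. The Hessian of g at 0 is [[0, 0], [0, 0]] with rank 0, so corank 2. A Groebner basis of the Jacobian ideal J(g) in C{x,y} is {y^3, x^2}; counting standard monomials gives mu = 6. Corank 2; j^3 = x^3 is a perfect cube, so E-series; the 4-jet and mu = 6 give E_6. Both have type E_6, hence right-equivalent.

Yes.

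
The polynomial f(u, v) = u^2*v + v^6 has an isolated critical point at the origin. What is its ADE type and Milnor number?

Type D7, Milnor number mu = 7.

The Hessian of f at 0 is [[0, 0], [0, 0]] with rank 0, so corank 2. A Groebner basis of the Jacobian ideal J(f) in C{u,v} is {u^2/6 + v^5, u^3, u*v}; counting standard monomials gives mu = 7. Corank 2; j^3 = u^2*v has shape L^2 M (L != M), so D-series; mu = 7 gives D_7.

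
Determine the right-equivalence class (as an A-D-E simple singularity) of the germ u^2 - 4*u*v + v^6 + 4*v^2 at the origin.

A_5

The Hessian of f at 0 is [[2, -4], [-4, 8]] with rank 1, so corank 1. A Groebner basis of the Jacobian ideal J(f) in C{u,v} is {v^5, u - 2*v}; counting standard monomials gives mu = 5. Corank 1: A-series; mu = 5 gives A_5.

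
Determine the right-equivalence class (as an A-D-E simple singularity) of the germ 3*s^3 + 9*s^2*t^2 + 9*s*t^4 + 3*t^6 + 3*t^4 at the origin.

The Hessian of f at 0 has rank 0. Corank 2; j^3 = 3*s^3 is a perfect cube, so E-series; the 4-jet and mu = 6 give E_6.

E6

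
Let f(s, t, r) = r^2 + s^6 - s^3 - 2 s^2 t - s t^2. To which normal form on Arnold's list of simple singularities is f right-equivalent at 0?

The Hessian of f at 0 is [[0, 0, 0], [0, 0, 0], [0, 0, 2]] with rank 1, so corank 2. A Groebner basis of the Jacobian ideal J(f) in C{s,t,r} is {s*t/6 + t^5 + t^2/6, s*t^2 + t^3, s^2 + s*t, r}; counting standard monomials gives mu = 7. Corank 2; j^3 = -s*(s + t)^2 has shape L^2 M (L != M), so D-series; mu = 7 gives D_7.

D_7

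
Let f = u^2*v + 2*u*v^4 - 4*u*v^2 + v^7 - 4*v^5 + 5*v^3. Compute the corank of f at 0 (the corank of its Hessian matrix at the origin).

2

The Hessian at 0 is [[0, 0], [0, 0]] of rank 0; hence corank 2.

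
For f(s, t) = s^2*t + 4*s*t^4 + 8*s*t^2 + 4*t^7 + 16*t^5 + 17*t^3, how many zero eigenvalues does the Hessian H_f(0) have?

The Hessian at 0 is [[0, 0], [0, 0]] of rank 0; hence corank 2.

2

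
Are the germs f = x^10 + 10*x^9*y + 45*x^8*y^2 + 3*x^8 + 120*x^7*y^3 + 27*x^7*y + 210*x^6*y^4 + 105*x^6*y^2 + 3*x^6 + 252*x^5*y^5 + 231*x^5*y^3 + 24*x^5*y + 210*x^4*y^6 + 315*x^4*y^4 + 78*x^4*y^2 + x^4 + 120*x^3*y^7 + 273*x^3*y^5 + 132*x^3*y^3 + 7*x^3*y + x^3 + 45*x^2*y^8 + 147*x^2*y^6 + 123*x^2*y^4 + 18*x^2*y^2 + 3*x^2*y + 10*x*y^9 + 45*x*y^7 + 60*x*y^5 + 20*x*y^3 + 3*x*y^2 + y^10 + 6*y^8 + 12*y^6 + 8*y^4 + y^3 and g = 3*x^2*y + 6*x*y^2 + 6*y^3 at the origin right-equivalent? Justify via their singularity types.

The Hessian of f at 0 is [[0, 0], [0, 0]] with rank 0, so corank 2. A Groebner basis of the Jacobian ideal J(f) in C{x,y} is {3*x^2 + 6*x*y + y^4 + y^3 + 3*y^2, x^3 + 9*x^2 + 18*x*y + 4*y^3 + 9*y^2, x^2*y - 5*x^2 - 10*x*y - 8*y^3/3 - 5*y^2, 2*x^2 + x*y^2 + 4*x*y + 5*y^3/3 + 2*y^2}; counting standard monomials gives mu = 7. Corank 2; j^3 = (x + y)^3 is a perfect cube, so E-series; the 4-jet and mu = 7 give E_7. The Hessian of g at 0 is [[0, 0], [0, 0]] with rank 0, so corank 2. A Groebner basis of the Jacobian ideal J(g) in C{x,y} is {y^3, x^2 + 2*y^2, x*y + y^2}; counting standard monomials gives mu = 4. Corank 2; j^3 = 3*y*(x^2 + 2*x*y + 2*y^2) splits into three distinct lines over C (the quadratic factor has nonzero discriminant), so D_4. f is E_7 but g is D_4, hence not right-equivalent.

No.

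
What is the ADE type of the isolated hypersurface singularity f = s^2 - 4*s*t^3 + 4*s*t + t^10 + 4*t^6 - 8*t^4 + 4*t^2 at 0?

A9

The Hessian of f at 0 is [[2, 4], [4, 8]] with rank 1, so corank 1. A Groebner basis of the Jacobian ideal J(f) in C{s,t} is {s^3 + 6*s^2*t + 12*s*t^2 + 4*s + 8*t, -s/2 + t^3 - t}; counting standard monomials gives mu = 9. Corank 1: A-series; mu = 9 gives A_9.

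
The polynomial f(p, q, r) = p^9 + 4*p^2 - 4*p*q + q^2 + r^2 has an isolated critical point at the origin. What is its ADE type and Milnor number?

The Hessian of f at 0 has rank 2. Corank 1: A-series; mu = 8 gives A_8.

Type A8, Milnor number mu = 8.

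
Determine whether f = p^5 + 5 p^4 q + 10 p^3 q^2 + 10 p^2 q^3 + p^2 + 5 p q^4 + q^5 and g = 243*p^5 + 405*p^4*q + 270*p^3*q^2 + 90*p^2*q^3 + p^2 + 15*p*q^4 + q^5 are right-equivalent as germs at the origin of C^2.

Yes.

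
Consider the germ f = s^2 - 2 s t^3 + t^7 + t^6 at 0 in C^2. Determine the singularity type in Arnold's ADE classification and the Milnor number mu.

The Hessian of f at 0 has rank 1. Corank 1: A-series; mu = 6 gives A_6.

Type A6, Milnor number mu = 6.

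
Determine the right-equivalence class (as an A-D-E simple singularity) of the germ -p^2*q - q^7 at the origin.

The Hessian of f at 0 has rank 0. Corank 2; j^3 = -p^2*q has shape L^2 M (L != M), so D-series; mu = 8 gives D_8.

D8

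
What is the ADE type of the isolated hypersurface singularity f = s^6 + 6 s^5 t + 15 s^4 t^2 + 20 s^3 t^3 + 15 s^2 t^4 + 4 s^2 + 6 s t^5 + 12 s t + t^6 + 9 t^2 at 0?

A_{5}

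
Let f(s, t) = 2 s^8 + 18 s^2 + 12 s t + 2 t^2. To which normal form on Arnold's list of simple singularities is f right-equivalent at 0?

A7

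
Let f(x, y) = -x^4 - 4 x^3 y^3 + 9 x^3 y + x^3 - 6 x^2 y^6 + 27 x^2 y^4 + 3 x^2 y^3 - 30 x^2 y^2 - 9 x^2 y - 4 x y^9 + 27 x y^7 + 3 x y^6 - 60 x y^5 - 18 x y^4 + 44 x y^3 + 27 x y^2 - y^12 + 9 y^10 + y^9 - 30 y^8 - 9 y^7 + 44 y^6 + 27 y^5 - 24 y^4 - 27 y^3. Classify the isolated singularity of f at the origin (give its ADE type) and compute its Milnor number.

Type E_7, Milnor number mu = 7.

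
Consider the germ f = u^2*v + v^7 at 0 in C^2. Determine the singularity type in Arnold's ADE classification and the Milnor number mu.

Type D8, Milnor number mu = 8.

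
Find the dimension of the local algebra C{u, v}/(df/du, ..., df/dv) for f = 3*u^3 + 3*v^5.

8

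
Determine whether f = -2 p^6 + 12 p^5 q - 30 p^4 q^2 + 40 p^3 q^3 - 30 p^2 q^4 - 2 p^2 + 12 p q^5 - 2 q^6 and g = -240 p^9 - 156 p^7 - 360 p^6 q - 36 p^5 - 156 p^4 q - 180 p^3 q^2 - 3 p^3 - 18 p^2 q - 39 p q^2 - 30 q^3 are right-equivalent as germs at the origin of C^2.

The Hessian of f at 0 is [[-4, 0], [0, 0]] with rank 1, so corank 1. A Groebner basis of the Jacobian ideal J(f) in C{p,q} is {q^5, p}; counting standard monomials gives mu = 5. Corank 1: A-series; mu = 5 gives A_5. The Hessian of g at 0 is [[0, 0], [0, 0]] with rank 0, so corank 2. A Groebner basis of the Jacobian ideal J(g) in C{p,q} is {q^3, p^2 - 11*q^2/3, p*q + 2*q^2}; counting standard monomials gives mu = 4. Corank 2; j^3 = -3*(p + 2*q)*(p^2 + 4*p*q + 5*q^2) splits into three distinct lines over C (the quadratic factor has nonzero discriminant), so D_4. f is A_5 but g is D_4, hence not right-equivalent.

No.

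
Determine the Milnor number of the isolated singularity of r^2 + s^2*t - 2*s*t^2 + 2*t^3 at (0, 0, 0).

4

The Hessian of f at 0 is [[0, 0, 0], [0, 0, 0], [0, 0, 2]] with rank 1, so corank 2. A Groebner basis of the Jacobian ideal J(f) in C{s,t,r} is {t^3, s^2 + 2*t^2, s*t - t^2, r}; counting standard monomials gives mu = 4. Corank 2; j^3 = t*(s^2 - 2*s*t + 2*t^2) splits into three distinct lines over C (the quadratic factor has nonzero discriminant), so D_4.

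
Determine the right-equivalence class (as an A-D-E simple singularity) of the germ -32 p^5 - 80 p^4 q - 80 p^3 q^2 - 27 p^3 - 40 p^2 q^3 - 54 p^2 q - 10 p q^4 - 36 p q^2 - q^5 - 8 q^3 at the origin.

E_{8}

The Hessian of f at 0 has rank 0. Corank 2; j^3 = -(3*p + 2*q)^3 is a perfect cube, so E-series; the 5-jet and mu = 8 give E_8.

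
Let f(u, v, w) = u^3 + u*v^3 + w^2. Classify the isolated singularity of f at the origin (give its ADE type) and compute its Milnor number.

The Hessian of f at 0 has rank 1. Corank 2; j^3 = u^3 is a perfect cube, so E-series; the 4-jet and mu = 7 give E_7.

Type E7, Milnor number mu = 7.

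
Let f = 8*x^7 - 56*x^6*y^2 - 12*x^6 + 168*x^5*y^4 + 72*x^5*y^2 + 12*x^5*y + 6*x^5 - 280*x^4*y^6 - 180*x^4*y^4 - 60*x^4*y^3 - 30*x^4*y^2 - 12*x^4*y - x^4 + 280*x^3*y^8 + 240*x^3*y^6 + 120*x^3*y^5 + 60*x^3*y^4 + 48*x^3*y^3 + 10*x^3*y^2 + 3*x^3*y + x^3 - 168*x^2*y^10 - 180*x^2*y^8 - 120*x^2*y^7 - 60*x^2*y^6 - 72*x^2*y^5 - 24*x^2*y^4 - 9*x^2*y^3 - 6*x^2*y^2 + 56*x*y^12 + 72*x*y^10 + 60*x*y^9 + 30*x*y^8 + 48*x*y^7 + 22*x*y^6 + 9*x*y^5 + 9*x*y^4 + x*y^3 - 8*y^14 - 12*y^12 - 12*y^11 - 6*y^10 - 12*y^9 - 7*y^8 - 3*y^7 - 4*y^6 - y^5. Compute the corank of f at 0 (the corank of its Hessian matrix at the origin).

The Hessian at 0 is [[0, 0], [0, 0]] of rank 0; hence corank 2.

2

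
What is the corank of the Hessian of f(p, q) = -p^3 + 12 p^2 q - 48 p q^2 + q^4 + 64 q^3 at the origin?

The Hessian at 0 is [[0, 0], [0, 0]] of rank 0; hence corank 2.

2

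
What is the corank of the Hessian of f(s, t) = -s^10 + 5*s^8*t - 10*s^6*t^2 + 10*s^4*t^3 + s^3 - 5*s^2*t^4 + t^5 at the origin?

2

Hessian at 0 has rank 0.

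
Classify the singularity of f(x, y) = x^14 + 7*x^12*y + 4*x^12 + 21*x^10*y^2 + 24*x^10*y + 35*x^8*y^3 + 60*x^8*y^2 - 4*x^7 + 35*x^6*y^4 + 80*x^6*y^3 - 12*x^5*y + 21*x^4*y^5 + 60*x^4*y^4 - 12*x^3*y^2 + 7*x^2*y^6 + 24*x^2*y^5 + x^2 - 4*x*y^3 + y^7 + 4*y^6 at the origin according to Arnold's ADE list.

The Hessian of f at 0 is [[2, 0], [0, 0]] with rank 1, so corank 1. A Groebner basis of the Jacobian ideal J(f) in C{x,y} is {-x/2 + y^3, x^2}; counting standard monomials gives mu = 6. Corank 1: A-series; mu = 6 gives A_6.

A_6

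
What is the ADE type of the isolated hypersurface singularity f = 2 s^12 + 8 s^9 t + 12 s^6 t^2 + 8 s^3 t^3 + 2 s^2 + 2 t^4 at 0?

The Hessian of f at 0 has rank 1. Corank 1: A-series; mu = 3 gives A_3.

A_{3}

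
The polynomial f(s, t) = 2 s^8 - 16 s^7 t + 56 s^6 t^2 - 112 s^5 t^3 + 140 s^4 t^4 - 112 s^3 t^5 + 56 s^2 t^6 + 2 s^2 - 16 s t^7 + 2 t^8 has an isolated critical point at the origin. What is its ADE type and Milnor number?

Type A_{7}, Milnor number mu = 7.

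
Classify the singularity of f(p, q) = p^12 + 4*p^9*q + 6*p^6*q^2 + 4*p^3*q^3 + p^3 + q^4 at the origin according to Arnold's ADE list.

The Hessian of f at 0 is [[0, 0], [0, 0]] with rank 0, so corank 2. A Groebner basis of the Jacobian ideal J(f) in C{p,q} is {q^3, p^2}; counting standard monomials gives mu = 6. Corank 2; j^3 = p^3 is a perfect cube, so E-series; the 4-jet and mu = 6 give E_6.

E6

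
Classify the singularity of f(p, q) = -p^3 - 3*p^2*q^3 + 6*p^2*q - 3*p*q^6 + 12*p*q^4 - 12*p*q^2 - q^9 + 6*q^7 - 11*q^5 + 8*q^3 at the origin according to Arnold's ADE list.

E8

The Hessian of f at 0 has rank 0. Corank 2; j^3 = -(p - 2*q)^3 is a perfect cube, so E-series; the 5-jet and mu = 8 give E_8.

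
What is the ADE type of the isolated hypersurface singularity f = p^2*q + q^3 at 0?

D4

The Hessian of f at 0 has rank 0. Corank 2; j^3 = q*(p^2 + q^2) splits into three distinct lines over C (the quadratic factor has nonzero discriminant), so D_4.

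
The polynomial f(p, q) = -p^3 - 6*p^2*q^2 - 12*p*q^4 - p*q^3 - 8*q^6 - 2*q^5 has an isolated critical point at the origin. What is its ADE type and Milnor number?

The Hessian of f at 0 is [[0, 0], [0, 0]] with rank 0, so corank 2. A Groebner basis of the Jacobian ideal J(f) in C{p,q} is {-p^2/4 + q^4 - q^3/12, p^3, p^2*q + p^2/12 + q^3/36, p^2/2 + p*q^2 + q^3/6}; counting standard monomials gives mu = 7. Corank 2; j^3 = -p^3 is a perfect cube, so E-series; the 4-jet and mu = 7 give E_7.

Type E7, Milnor number mu = 7.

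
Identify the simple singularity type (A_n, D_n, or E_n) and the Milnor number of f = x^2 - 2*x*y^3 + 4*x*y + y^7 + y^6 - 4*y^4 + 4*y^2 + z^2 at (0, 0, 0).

The Hessian of f at 0 is [[2, 4, 0], [4, 8, 0], [0, 0, 2]] with rank 2, so corank 1. A Groebner basis of the Jacobian ideal J(f) in C{x,y,z} is {-x + y^3 - 2*y, x^2 + 4*x*y + 4*y^2, z}; counting standard monomials gives mu = 6. Corank 1: A-series; mu = 6 gives A_6.

Type A_6, Milnor number mu = 6.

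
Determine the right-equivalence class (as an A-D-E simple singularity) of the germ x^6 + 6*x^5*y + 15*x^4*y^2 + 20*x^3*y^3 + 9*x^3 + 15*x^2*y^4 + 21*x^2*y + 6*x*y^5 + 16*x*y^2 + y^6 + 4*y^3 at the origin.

D_7

The Hessian of f at 0 has rank 0. Corank 2; j^3 = (x + y)*(3*x + 2*y)^2 has shape L^2 M (L != M), so D-series; mu = 7 gives D_7.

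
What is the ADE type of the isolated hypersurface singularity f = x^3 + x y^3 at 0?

E_7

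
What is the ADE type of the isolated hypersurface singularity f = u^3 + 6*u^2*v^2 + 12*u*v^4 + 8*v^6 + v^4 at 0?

E_6

The Hessian of f at 0 is [[0, 0], [0, 0]] with rank 0, so corank 2. A Groebner basis of the Jacobian ideal J(f) in C{u,v} is {u^3, u^2*v, u^2/4 + u*v^2, v^3}; counting standard monomials gives mu = 6. Corank 2; j^3 = u^3 is a perfect cube, so E-series; the 4-jet and mu = 6 give E_6.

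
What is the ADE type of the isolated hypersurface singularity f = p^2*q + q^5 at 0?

The Hessian of f at 0 has rank 0. Corank 2; j^3 = p^2*q has shape L^2 M (L != M), so D-series; mu = 6 gives D_6.

D_{6}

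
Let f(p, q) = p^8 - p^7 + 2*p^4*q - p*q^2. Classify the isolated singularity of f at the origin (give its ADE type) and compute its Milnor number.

Type D_9, Milnor number mu = 9.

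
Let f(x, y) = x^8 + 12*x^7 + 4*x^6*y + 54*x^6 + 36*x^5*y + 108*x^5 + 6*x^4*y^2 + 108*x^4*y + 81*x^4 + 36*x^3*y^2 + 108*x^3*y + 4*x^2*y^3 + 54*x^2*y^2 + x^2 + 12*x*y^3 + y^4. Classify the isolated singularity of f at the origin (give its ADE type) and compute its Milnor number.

Type A3, Milnor number mu = 3.

The Hessian of f at 0 has rank 1. Corank 1: A-series; mu = 3 gives A_3.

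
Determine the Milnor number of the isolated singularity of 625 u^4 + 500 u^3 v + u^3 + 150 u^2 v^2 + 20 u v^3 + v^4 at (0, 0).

6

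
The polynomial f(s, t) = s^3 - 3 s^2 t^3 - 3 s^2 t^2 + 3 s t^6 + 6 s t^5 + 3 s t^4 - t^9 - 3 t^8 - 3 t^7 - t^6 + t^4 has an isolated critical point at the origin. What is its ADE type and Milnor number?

Type E_{6}, Milnor number mu = 6.

The Hessian of f at 0 has rank 0. Corank 2; j^3 = s^3 is a perfect cube, so E-series; the 4-jet and mu = 6 give E_6.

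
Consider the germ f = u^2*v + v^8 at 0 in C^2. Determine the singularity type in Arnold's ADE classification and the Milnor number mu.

Type D_{9}, Milnor number mu = 9.

The Hessian of f at 0 has rank 0. Corank 2; j^3 = u^2*v has shape L^2 M (L != M), so D-series; mu = 9 gives D_9.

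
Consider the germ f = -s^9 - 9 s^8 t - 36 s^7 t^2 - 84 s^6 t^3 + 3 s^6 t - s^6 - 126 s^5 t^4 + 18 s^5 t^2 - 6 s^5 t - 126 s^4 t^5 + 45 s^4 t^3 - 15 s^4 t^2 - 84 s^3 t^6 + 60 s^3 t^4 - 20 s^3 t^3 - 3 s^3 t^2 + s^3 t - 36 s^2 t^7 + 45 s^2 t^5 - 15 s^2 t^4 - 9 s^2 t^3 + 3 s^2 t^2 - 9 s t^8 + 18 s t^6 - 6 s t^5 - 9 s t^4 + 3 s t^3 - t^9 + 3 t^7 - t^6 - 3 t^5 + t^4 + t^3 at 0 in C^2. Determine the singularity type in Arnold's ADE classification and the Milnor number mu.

The Hessian of f at 0 is [[0, 0], [0, 0]] with rank 0, so corank 2. A Groebner basis of the Jacobian ideal J(f) in C{s,t} is {s^3 - 3*s*t^2 + 3*t^2, s^2*t + 2*s*t^2, t^3}; counting standard monomials gives mu = 7. Corank 2; j^3 = t^3 is a perfect cube, so E-series; the 4-jet and mu = 7 give E_7.

Type E_7, Milnor number mu = 7.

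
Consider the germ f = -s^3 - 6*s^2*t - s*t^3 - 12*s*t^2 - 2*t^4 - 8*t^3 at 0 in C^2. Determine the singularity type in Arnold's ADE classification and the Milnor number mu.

Type E_7, Milnor number mu = 7.

The Hessian of f at 0 is [[0, 0], [0, 0]] with rank 0, so corank 2. A Groebner basis of the Jacobian ideal J(f) in C{s,t} is {s^3 + 6*s^2*t + 48*s^2 + 192*s*t + 192*t^2, -6*s^2 + s*t^2 - 24*s*t - 24*t^2, 3*s^2 + 12*s*t + t^3 + 12*t^2}; counting standard monomials gives mu = 7. Corank 2; j^3 = -(s + 2*t)^3 is a perfect cube, so E-series; the 4-jet and mu = 7 give E_7.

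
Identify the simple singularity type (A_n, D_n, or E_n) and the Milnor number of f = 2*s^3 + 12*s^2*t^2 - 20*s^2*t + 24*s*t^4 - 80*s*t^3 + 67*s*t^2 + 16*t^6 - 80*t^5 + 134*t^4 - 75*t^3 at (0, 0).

The Hessian of f at 0 has rank 0. Corank 2; j^3 = (s - 3*t)*(2*s^2 - 14*s*t + 25*t^2) splits into three distinct lines over C (the quadratic factor has nonzero discriminant), so D_4.

Type D_{4}, Milnor number mu = 4.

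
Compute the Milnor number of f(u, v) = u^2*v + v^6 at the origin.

7

The Hessian of f at 0 has rank 0. Corank 2; j^3 = u^2*v has shape L^2 M (L != M), so D-series; mu = 7 gives D_7.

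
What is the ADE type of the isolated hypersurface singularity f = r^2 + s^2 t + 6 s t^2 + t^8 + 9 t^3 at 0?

D9

The Hessian of f at 0 has rank 1. Corank 2; j^3 = t*(s + 3*t)^2 has shape L^2 M (L != M), so D-series; mu = 9 gives D_9.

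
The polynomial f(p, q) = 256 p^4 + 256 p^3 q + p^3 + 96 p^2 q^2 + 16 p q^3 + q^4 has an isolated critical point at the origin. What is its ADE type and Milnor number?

The Hessian of f at 0 has rank 0. Corank 2; j^3 = p^3 is a perfect cube, so E-series; the 4-jet and mu = 6 give E_6.

Type E_6, Milnor number mu = 6.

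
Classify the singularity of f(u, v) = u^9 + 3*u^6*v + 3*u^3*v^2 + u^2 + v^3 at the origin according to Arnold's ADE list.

The Hessian of f at 0 has rank 1. Corank 1: A-series; mu = 2 gives A_2.

A_2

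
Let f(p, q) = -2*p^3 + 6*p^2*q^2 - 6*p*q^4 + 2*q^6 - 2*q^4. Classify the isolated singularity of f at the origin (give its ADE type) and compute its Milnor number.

The Hessian of f at 0 has rank 0. Corank 2; j^3 = -2*p^3 is a perfect cube, so E-series; the 4-jet and mu = 6 give E_6.

Type E6, Milnor number mu = 6.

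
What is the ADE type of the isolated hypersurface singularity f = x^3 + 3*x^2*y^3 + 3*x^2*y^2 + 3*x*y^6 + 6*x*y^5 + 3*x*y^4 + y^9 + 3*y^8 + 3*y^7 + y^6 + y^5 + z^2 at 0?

E_{8}

The Hessian of f at 0 is [[0, 0, 0], [0, 0, 0], [0, 0, 2]] with rank 1, so corank 2. A Groebner basis of the Jacobian ideal J(f) in C{x,y,z} is {x^2/2 + x*y^3 + x*y^2, y^4, x^3, x^2*y - x^2 - 2*x*y^2, z}; counting standard monomials gives mu = 8. Corank 2; j^3 = x^3 is a perfect cube, so E-series; the 5-jet and mu = 8 give E_8.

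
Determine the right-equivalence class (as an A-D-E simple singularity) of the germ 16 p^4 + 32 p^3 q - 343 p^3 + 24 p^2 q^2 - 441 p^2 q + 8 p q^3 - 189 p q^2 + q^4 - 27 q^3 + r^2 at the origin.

E_6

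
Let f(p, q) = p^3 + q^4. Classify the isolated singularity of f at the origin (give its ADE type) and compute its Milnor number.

Type E_{6}, Milnor number mu = 6.

The Hessian of f at 0 is [[0, 0], [0, 0]] with rank 0, so corank 2. A Groebner basis of the Jacobian ideal J(f) in C{p,q} is {q^3, p^2}; counting standard monomials gives mu = 6. Corank 2; j^3 = p^3 is a perfect cube, so E-series; the 4-jet and mu = 6 give E_6.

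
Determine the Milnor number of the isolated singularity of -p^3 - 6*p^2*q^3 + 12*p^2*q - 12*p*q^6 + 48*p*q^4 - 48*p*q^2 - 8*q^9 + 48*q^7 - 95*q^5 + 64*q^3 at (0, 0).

8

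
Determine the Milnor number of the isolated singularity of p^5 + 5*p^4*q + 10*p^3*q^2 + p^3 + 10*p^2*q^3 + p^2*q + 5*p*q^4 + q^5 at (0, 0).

The Hessian of f at 0 has rank 0. Corank 2; j^3 = p^2*(p + q) has shape L^2 M (L != M), so D-series; mu = 6 gives D_6.

6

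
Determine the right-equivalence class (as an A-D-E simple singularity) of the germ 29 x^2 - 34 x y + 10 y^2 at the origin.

A1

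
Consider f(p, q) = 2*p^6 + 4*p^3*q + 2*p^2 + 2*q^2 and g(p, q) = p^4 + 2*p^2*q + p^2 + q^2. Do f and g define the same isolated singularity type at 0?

Yes.

The Hessian of f at 0 has rank 2. Corank 0: nondegenerate Morse point, so A_1. The Hessian of g at 0 has rank 2. Corank 0: nondegenerate Morse point, so A_1. Both have type A_1, hence right-equivalent.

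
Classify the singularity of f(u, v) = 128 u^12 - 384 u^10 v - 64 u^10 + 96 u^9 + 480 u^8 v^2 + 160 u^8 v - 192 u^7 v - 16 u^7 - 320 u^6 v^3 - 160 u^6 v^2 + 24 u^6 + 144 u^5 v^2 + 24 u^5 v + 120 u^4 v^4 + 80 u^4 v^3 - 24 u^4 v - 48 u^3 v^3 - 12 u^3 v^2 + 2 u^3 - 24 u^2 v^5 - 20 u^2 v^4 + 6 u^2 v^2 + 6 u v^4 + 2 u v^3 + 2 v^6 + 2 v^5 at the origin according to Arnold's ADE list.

The Hessian of f at 0 has rank 0. Corank 2; j^3 = 2*u^3 is a perfect cube, so E-series; the 4-jet and mu = 7 give E_7.

E_7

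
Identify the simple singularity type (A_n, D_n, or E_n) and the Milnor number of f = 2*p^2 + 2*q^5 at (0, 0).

Type A_4, Milnor number mu = 4.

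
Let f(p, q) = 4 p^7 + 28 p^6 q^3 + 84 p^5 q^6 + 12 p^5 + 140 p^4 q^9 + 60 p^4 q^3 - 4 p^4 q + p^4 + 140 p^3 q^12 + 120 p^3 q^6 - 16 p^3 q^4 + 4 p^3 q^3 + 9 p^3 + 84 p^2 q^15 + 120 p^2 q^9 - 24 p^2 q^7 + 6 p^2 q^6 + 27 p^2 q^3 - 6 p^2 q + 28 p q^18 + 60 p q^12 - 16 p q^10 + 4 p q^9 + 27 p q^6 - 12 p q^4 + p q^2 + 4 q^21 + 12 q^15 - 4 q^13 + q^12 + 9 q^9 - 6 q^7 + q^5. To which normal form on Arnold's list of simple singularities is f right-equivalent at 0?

The Hessian of f at 0 has rank 0. Corank 2; j^3 = p*(3*p - q)^2 has shape L^2 M (L != M), so D-series; mu = 5 gives D_5.

D_{5}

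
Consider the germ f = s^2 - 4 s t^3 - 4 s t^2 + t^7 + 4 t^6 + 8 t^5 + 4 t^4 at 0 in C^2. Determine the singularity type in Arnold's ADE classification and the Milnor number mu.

Type A_6, Milnor number mu = 6.

The Hessian of f at 0 has rank 1. Corank 1: A-series; mu = 6 gives A_6.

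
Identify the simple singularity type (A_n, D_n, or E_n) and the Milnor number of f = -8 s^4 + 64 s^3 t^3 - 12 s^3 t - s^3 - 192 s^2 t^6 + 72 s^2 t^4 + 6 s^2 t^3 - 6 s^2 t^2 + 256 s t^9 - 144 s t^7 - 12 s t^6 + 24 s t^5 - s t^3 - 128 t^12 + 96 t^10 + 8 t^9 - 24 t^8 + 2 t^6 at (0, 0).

Type E_{7}, Milnor number mu = 7.

The Hessian of f at 0 has rank 0. Corank 2; j^3 = -s^3 is a perfect cube, so E-series; the 4-jet and mu = 7 give E_7.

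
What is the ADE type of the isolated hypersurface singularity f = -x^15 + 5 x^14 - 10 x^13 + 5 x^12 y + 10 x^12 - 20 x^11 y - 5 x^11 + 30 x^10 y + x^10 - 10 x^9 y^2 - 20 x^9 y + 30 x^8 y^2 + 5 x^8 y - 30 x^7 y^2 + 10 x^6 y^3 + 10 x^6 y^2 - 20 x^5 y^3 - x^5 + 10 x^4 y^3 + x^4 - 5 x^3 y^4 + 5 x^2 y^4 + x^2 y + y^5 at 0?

D_{6}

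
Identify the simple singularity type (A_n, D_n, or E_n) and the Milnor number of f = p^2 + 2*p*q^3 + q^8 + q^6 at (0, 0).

The Hessian of f at 0 has rank 1. Corank 1: A-series; mu = 7 gives A_7.

Type A_7, Milnor number mu = 7.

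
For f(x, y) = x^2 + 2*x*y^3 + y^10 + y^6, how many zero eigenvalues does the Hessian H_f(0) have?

1

The Hessian at 0 is [[2, 0], [0, 0]] of rank 1; hence corank 1.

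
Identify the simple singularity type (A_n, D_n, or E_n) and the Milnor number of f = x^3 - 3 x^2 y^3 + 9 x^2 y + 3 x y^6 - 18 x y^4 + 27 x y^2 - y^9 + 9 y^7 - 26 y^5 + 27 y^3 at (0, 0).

Type E_8, Milnor number mu = 8.

The Hessian of f at 0 has rank 0. Corank 2; j^3 = (x + 3*y)^3 is a perfect cube, so E-series; the 5-jet and mu = 8 give E_8.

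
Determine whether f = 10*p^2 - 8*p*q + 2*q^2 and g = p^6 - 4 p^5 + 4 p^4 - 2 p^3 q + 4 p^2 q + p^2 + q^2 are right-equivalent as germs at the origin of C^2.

Yes.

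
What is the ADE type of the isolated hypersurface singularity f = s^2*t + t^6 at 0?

D7

The Hessian of f at 0 is [[0, 0], [0, 0]] with rank 0, so corank 2. A Groebner basis of the Jacobian ideal J(f) in C{s,t} is {s^2/6 + t^5, s^3, s*t}; counting standard monomials gives mu = 7. Corank 2; j^3 = s^2*t has shape L^2 M (L != M), so D-series; mu = 7 gives D_7.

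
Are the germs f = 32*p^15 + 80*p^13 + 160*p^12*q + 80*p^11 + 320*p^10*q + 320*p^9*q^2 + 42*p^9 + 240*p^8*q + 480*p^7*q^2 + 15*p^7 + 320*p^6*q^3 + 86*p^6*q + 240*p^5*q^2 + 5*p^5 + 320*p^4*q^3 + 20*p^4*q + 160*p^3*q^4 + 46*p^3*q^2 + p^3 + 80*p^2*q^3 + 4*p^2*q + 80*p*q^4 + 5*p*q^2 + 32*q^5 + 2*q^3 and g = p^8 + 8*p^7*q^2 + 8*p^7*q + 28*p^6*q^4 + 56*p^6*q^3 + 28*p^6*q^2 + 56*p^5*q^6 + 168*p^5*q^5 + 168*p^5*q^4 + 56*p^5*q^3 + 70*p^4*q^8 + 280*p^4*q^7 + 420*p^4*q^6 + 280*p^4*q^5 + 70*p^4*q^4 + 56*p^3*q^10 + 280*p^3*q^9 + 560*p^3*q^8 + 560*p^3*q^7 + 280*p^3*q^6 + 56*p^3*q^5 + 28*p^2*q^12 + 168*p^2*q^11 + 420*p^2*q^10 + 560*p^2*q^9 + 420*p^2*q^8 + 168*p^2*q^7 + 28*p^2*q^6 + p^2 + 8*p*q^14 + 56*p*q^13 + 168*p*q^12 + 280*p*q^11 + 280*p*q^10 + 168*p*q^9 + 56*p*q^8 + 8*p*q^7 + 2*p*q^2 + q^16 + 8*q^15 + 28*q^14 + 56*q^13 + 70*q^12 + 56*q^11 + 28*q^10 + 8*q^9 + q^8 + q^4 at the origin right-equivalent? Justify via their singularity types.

No.

The Hessian of f at 0 is [[0, 0], [0, 0]] with rank 0, so corank 2. A Groebner basis of the Jacobian ideal J(f) in C{p,q} is {-p*q/6 + q^4 - q^2/6, p*q^2 + q^3, p^2 + 17*p*q/6 + 11*q^2/6}; counting standard monomials gives mu = 6. Corank 2; j^3 = (p + q)^2*(p + 2*q) has shape L^2 M (L != M), so D-series; mu = 6 gives D_6. The Hessian of g at 0 is [[2, 0], [0, 0]] with rank 1, so corank 1. A Groebner basis of the Jacobian ideal J(g) in C{p,q} is {p^4, p^3*q, p + q^2}; counting standard monomials gives mu = 7. Corank 1: A-series; mu = 7 gives A_7. f is D_6 but g is A_7, hence not right-equivalent.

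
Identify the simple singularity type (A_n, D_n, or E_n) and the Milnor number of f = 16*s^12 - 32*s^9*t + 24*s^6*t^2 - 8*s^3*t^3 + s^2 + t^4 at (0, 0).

The Hessian of f at 0 has rank 1. Corank 1: A-series; mu = 3 gives A_3.

Type A_{3}, Milnor number mu = 3.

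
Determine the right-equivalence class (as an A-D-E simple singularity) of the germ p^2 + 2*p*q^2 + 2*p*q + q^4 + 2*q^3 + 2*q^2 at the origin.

A1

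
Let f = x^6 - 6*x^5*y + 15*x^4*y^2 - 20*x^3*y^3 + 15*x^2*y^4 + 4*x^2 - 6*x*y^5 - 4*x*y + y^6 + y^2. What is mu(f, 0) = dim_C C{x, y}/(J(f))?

The Hessian of f at 0 has rank 1. Corank 1: A-series; mu = 5 gives A_5.

5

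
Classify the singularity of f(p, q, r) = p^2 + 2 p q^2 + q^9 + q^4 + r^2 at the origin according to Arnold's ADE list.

The Hessian of f at 0 is [[2, 0, 0], [0, 0, 0], [0, 0, 2]] with rank 2, so corank 1. A Groebner basis of the Jacobian ideal J(f) in C{p,q,r} is {p^4, p + q^2, r}; counting standard monomials gives mu = 8. Corank 1: A-series; mu = 8 gives A_8.

A_{8}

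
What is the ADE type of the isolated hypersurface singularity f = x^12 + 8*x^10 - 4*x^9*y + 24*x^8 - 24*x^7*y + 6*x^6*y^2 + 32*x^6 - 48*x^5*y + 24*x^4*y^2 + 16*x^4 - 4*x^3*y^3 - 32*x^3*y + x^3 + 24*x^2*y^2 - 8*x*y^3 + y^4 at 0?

The Hessian of f at 0 has rank 0. Corank 2; j^3 = x^3 is a perfect cube, so E-series; the 4-jet and mu = 6 give E_6.

E_{6}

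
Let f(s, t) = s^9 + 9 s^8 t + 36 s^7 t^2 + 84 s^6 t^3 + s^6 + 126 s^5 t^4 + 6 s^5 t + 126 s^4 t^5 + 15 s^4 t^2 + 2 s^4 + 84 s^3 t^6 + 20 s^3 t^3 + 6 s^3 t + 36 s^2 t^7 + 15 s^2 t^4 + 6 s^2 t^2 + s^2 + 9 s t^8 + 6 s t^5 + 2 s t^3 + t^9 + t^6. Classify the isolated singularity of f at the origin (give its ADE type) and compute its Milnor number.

Type A8, Milnor number mu = 8.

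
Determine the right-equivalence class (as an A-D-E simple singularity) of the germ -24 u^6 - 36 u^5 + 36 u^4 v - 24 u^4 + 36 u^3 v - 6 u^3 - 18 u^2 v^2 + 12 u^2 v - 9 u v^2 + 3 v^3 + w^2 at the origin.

The Hessian of f at 0 is [[0, 0, 0], [0, 0, 0], [0, 0, 2]] with rank 1, so corank 2. A Groebner basis of the Jacobian ideal J(f) in C{u,v,w} is {v^3, u^2 - 3*v^2/2, u*v - 3*v^2/2, w}; counting standard monomials gives mu = 4. Corank 2; j^3 = -3*(u - v)*(2*u^2 - 2*u*v + v^2) splits into three distinct lines over C (the quadratic factor has nonzero discriminant), so D_4.

D_{4}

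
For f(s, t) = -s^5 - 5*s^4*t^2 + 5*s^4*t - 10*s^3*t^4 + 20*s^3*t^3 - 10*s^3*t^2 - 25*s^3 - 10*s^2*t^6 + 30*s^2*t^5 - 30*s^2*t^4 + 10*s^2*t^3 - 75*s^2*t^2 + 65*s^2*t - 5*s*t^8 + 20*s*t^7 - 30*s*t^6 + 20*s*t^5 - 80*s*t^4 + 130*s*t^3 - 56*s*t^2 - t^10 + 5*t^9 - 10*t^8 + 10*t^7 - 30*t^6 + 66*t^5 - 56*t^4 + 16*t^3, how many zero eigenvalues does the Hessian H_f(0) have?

2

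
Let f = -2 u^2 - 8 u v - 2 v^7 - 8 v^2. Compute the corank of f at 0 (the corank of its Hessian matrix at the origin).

1

Hessian at 0 has rank 1.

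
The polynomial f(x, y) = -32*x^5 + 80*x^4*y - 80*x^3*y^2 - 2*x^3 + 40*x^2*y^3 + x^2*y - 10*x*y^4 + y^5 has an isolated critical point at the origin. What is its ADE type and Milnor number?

Type D_6, Milnor number mu = 6.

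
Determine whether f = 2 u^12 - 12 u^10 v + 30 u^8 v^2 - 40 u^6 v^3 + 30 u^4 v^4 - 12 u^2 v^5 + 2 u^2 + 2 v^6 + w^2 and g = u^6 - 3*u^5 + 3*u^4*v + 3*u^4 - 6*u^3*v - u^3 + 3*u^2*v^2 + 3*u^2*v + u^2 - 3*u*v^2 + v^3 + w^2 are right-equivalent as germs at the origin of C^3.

No.

The Hessian of f at 0 has rank 2. Corank 1: A-series; mu = 5 gives A_5. The Hessian of g at 0 has rank 2. Corank 1: A-series; mu = 2 gives A_2. f is A_5 but g is A_2, hence not right-equivalent.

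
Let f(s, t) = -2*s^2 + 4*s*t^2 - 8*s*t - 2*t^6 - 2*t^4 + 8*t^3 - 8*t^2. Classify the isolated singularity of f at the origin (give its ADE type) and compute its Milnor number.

The Hessian of f at 0 has rank 1. Corank 1: A-series; mu = 5 gives A_5.

Type A5, Milnor number mu = 5.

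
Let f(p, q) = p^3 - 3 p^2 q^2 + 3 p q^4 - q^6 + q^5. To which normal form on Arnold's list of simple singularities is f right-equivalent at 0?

E8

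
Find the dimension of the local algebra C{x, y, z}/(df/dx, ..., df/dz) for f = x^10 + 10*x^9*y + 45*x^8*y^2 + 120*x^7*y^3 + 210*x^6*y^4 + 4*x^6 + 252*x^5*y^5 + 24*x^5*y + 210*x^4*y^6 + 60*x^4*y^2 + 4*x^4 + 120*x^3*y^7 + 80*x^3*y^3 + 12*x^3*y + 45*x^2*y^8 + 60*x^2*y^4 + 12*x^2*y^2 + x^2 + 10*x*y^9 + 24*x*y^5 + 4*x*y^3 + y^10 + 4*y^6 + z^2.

The Hessian of f at 0 has rank 2. Corank 1: A-series; mu = 9 gives A_9.

9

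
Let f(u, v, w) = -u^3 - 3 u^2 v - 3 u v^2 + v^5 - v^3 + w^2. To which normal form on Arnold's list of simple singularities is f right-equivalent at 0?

E_{8}

The Hessian of f at 0 has rank 1. Corank 2; j^3 = -(u + v)^3 is a perfect cube, so E-series; the 5-jet and mu = 8 give E_8.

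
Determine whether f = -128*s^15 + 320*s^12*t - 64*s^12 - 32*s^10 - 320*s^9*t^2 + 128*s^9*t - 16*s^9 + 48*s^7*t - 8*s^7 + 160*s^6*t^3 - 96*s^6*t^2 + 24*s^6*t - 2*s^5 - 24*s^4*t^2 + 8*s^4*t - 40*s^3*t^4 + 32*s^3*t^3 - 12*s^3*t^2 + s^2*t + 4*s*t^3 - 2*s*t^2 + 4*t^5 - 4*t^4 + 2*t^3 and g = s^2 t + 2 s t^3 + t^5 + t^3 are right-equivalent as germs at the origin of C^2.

The Hessian of f at 0 is [[0, 0], [0, 0]] with rank 0, so corank 2. A Groebner basis of the Jacobian ideal J(f) in C{s,t} is {t^3, s^2 + 2*t^2, s*t - t^2}; counting standard monomials gives mu = 4. Corank 2; j^3 = t*(s^2 - 2*s*t + 2*t^2) splits into three distinct lines over C (the quadratic factor has nonzero discriminant), so D_4. The Hessian of g at 0 is [[0, 0], [0, 0]] with rank 0, so corank 2. A Groebner basis of the Jacobian ideal J(g) in C{s,t} is {t^3, s^2 + 3*t^2, s*t}; counting standard monomials gives mu = 4. Corank 2; j^3 = t*(s^2 + t^2) splits into three distinct lines over C (the quadratic factor has nonzero discriminant), so D_4. Both have type D_4, hence right-equivalent.

Yes.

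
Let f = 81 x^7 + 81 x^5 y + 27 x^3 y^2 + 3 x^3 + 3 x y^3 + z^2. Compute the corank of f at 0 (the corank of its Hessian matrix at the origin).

2

Hessian at 0 has rank 1.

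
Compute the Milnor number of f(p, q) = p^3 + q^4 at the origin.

The Hessian of f at 0 is [[0, 0], [0, 0]] with rank 0, so corank 2. A Groebner basis of the Jacobian ideal J(f) in C{p,q} is {q^3, p^2}; counting standard monomials gives mu = 6. Corank 2; j^3 = p^3 is a perfect cube, so E-series; the 4-jet and mu = 6 give E_6.

6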